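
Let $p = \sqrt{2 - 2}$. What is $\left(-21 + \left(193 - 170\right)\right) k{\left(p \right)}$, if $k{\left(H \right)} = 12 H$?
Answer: $0$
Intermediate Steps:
$p = 0$ ($p = \sqrt{0} = 0$)
$\left(-21 + \left(193 - 170\right)\right) k{\left(p \right)} = \left(-21 + \left(193 - 170\right)\right) 12 \cdot 0 = \left(-21 + 23\right) 0 = 2 \cdot 0 = 0$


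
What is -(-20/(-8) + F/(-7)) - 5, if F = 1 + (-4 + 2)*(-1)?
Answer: -99/14 ≈ -7.0714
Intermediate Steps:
F = 3 (F = 1 - 2*(-1) = 1 + 2 = 3)
-(-20/(-8) + F/(-7)) - 5 = -(-20/(-8) + 3/(-7)) - 5 = -(-20*(-1/8) + 3*(-1/7)) - 5 = -(5/2 - 3/7) - 5 = -1*29/14 - 5 = -29/14 - 5 = -99/14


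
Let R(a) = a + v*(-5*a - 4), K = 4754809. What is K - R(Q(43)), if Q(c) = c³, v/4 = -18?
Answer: -23947506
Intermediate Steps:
v = -72 (v = 4*(-18) = -72)
R(a) = 288 + 361*a (R(a) = a - 72*(-5*a - 4) = a - 72*(-4 - 5*a) = a + (288 + 360*a) = 288 + 361*a)
K - R(Q(43)) = 4754809 - (288 + 361*43³) = 4754809 - (288 + 361*79507) = 4754809 - (288 + 28702027) = 4754809 - 1*28702315 = 4754809 - 28702315 = -23947506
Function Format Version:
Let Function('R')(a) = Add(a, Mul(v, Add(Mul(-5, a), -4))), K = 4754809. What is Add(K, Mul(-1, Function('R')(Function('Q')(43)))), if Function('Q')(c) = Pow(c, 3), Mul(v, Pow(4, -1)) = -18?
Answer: -23947506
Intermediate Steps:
v = -72 (v = Mul(4, -18) = -72)
Function('R')(a) = Add(288, Mul(361, a)) (Function('R')(a) = Add(a, Mul(-72, Add(Mul(-5, a), -4))) = Add(a, Mul(-72, Add(-4, Mul(-5, a)))) = Add(a, Add(288, Mul(360, a))) = Add(288, Mul(361, a)))
Add(K, Mul(-1, Function('R')(Function('Q')(43)))) = Add(4754809, Mul(-1, Add(288, Mul(361, Pow(43, 3))))) = Add(4754809, Mul(-1, Add(288, Mul(361, 79507)))) = Add(4754809, Mul(-1, Add(288, 28702027))) = Add(4754809, Mul(-1, 28702315)) = Add(4754809, -28702315) = -23947506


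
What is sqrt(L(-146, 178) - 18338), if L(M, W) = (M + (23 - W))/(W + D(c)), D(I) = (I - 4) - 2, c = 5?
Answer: I*sqrt(574564479)/177 ≈ 135.42*I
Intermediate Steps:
D(I) = -6 + I (D(I) = (-4 + I) - 2 = -6 + I)
L(M, W) = (23 + M - W)/(-1 + W) (L(M, W) = (M + (23 - W))/(W + (-6 + 5)) = (23 + M - W)/(W - 1) = (23 + M - W)/(-1 + W))
sqrt(L(-146, 178) - 18338) = sqrt((23 - 146 - 1*178)/(-1 + 178) - 18338) = sqrt((23 - 146 - 178)/177 - 18338) = sqrt((1/177)*(-301) - 18338) = sqrt(-301/177 - 18338) = sqrt(-3246127/177) = I*sqrt(574564479)/177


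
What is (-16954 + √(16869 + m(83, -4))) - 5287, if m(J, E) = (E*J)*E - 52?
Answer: -22241 + √18145 ≈ -22106.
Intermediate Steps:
m(J, E) = -52 + J*E² (m(J, E) = J*E² - 52 = -52 + J*E²)
(-16954 + √(16869 + m(83, -4))) - 5287 = (-16954 + √(16869 + (-52 + 83*(-4)²))) - 5287 = (-16954 + √(16869 + (-52 + 83*16))) - 5287 = (-16954 + √(16869 + (-52 + 1328))) - 5287 = (-16954 + √(16869 + 1276)) - 5287 = (-16954 + √18145) - 5287 = -22241 + √18145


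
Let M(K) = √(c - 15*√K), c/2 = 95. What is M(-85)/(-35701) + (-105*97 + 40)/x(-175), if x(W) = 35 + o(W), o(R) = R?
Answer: 2029/28 - √(190 - 15*I*√85)/35701 ≈ 72.464 + 0.00013287*I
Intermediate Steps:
c = 190 (c = 2*95 = 190)
M(K) = √(190 - 15*√K)
x(W) = 35 + W
M(-85)/(-35701) + (-105*97 + 40)/x(-175) = √(190 - 15*I*√85)/(-35701) + (-105*97 + 40)/(35 - 175) = √(190 - 15*I*√85)*(-1/35701) + (-10185 + 40)/(-140) = √(190 - 15*I*√85)*(-1/35701) - 10145*(-1/140) = -√(190 - 15*I*√85)/35701 + 2029/28 = 2029/28 - √(190 - 15*I*√85)/35701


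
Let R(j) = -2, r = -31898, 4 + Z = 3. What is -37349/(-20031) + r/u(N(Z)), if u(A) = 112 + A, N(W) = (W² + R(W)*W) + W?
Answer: -35260614/126863 ≈ -277.94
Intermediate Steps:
Z = -1 (Z = -4 + 3 = -1)
N(W) = W² - W (N(W) = (W² - 2*W) + W = W² - W)
-37349/(-20031) + r/u(N(Z)) = -37349/(-20031) - 31898/(112 - (-1 - 1)) = -37349*(-1/20031) - 31898/(112 - 1*(-2)) = 37349/20031 - 31898/(112 + 2) = 37349/20031 - 31898/114 = 37349/20031 - 31898*1/114 = 37349/20031 - 15949/57 = -35260614/126863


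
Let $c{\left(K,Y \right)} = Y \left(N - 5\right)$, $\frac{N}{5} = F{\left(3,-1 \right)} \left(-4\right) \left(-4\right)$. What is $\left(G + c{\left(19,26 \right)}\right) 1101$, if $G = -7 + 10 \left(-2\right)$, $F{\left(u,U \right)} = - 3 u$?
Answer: $-20783577$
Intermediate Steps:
$N = -720$ ($N = 5 \left(-3\right) 3 \left(-4\right) \left(-4\right) = 5 \left(-9\right) \left(-4\right) \left(-4\right) = 5 \cdot 36 \left(-4\right) = 5 \left(-144\right) = -720$)
$c{\left(K,Y \right)} = - 725 Y$ ($c{\left(K,Y \right)} = Y \left(-720 - 5\right) = Y \left(-725\right) = - 725 Y$)
$G = -27$ ($G = -7 - 20 = -27$)
$\left(G + c{\left(19,26 \right)}\right) 1101 = \left(-27 - 18850\right) 1101 = \left(-18877\right) 1101 = -20783577$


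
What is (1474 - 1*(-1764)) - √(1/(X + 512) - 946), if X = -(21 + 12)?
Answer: 3238 - I*√217050707/479 ≈ 3238.0 - 30.757*I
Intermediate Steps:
X = -33 (X = -1*33 = -33)
(1474 - 1*(-1764)) - √(1/(X + 512) - 946) = (1474 - 1*(-1764)) - √(1/(-33 + 512) - 946) = (1474 + 1764) - √(1/479 - 946) = 3238 - √(1/479 - 946) = 3238 - √(-453133/479) = 3238 - I*√217050707/479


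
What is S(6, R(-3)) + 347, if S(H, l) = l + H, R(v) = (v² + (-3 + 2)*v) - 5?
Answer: 360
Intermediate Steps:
R(v) = -5 + v² - v (R(v) = (v² - v) - 5 = -5 + v² - v)
S(H, l) = H + l
S(6, R(-3)) + 347 = (6 + (-5 + (-3)² - 1*(-3))) + 347 = (6 + (-5 + 9 + 3)) + 347 = (6 + 7) + 347 = 13 + 347 = 360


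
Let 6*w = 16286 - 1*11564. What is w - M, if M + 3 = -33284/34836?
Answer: 6888431/8709 ≈ 790.96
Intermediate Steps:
w = 787 (w = (16286 - 1*11564)/6 = (16286 - 11564)/6 = (⅙)*4722 = 787)
M = -34448/8709 (M = -3 - 33284/34836 = -3 - 33284*1/34836 = -3 - 8321/8709 = -34448/8709 ≈ -3.9554)
w - M = 787 - 1*(-34448/8709) = 787 + 34448/8709 = 6888431/8709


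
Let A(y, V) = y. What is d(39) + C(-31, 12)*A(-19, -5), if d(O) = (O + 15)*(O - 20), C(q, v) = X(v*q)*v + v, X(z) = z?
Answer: 85614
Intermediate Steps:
C(q, v) = v + q*v² (C(q, v) = (v*q)*v + v = (q*v)*v + v = q*v² + v = v + q*v²)
d(O) = (-20 + O)*(15 + O) (d(O) = (15 + O)*(-20 + O) = (-20 + O)*(15 + O))
d(39) + C(-31, 12)*A(-19, -5) = (-300 + 39² - 5*39) + (12*(1 - 31*12))*(-19) = (-300 + 1521 - 195) + (12*(1 - 372))*(-19) = 1026 + (12*(-371))*(-19) = 1026 - 4452*(-19) = 1026 + 84588 = 85614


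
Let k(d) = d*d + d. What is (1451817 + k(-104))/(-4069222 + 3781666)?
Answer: -1462529/287556 ≈ -5.0861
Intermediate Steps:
k(d) = d + d² (k(d) = d² + d = d + d²)
(1451817 + k(-104))/(-4069222 + 3781666) = (1451817 - 104*(1 - 104))/(-4069222 + 3781666) = (1451817 - 104*(-103))/(-287556) = (1451817 + 10712)*(-1/287556) = 1462529*(-1/287556) = -1462529/287556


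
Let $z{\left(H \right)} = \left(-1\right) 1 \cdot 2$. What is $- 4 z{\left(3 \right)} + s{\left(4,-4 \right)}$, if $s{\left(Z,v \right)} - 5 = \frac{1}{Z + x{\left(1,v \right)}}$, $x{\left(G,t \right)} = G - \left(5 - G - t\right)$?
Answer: $\frac{38}{3} \approx 12.667$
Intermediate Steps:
$z{\left(H \right)} = -2$ ($z{\left(H \right)} = \left(-1\right) 2 = -2$)
$x{\left(G,t \right)} = -5 + t + 2 G$ ($x{\left(G,t \right)} = G + \left(-5 + G + t\right) = -5 + t + 2 G$)
$s{\left(Z,v \right)} = 5 + \frac{1}{-3 + Z + v}$ ($s{\left(Z,v \right)} = 5 + \frac{1}{Z + \left(-5 + v + 2 \cdot 1\right)} = 5 + \frac{1}{Z + \left(-5 + v + 2\right)} = 5 + \frac{1}{Z + \left(-3 + v\right)} = 5 + \frac{1}{-3 + Z + v}$)
$- 4 z{\left(3 \right)} + s{\left(4,-4 \right)} = \left(-4\right) \left(-2\right) + \frac{-14 + 5 \cdot 4 + 5 \left(-4\right)}{-3 + 4 - 4} = 8 + \frac{-14 + 20 - 20}{-3} = 8 - - \frac{14}{3} = 8 + \frac{14}{3} = \frac{38}{3}$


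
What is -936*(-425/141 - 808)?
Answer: 35678136/47 ≈ 7.5911e+5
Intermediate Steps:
-936*(-425/141 - 808) = -936*(-114353/141) = 35678136/47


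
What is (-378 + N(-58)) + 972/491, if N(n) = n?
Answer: -213104/491 ≈ -434.02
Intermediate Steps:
(-378 + N(-58)) + 972/491 = (-378 - 58) + 972/491 = -436 + 972*(1/491) = -436 + 972/491 = -213104/491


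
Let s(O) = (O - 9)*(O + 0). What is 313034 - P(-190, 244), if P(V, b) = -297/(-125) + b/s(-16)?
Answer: 156515507/500 ≈ 3.1303e+5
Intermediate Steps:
s(O) = O*(-9 + O) (s(O) = (-9 + O)*O = O*(-9 + O))
P(V, b) = 297/125 + b/400 (P(V, b) = -297/(-125) + b/((-16*(-9 - 16))) = -297*(-1/125) + b/((-16*(-25))) = 297/125 + b/400)
313034 - P(-190, 244) = 313034 - (297/125 + (1/400)*244) = 313034 - (297/125 + 61/100) = 313034 - 1*1493/500 = 313034 - 1493/500 = 156515507/500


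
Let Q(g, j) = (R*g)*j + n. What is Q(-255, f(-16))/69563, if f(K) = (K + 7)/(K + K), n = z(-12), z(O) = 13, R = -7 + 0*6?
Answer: 16481/2226016 ≈ 0.0074038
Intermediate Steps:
R = -7 (R = -7 + 0 = -7)
n = 13
f(K) = (7 + K)/(2*K) (f(K) = (7 + K)/((2*K)) = (7 + K)*(1/(2*K)) = (7 + K)/(2*K))
Q(g, j) = 13 - 7*g*j (Q(g, j) = (-7*g)*j + 13 = -7*g*j + 13 = 13 - 7*g*j)
Q(-255, f(-16))/69563 = (13 - 7*(-255)*(½)*(7 - 16)/(-16))/69563 = (13 - 7*(-255)*(½)*(-1/16)*(-9))*(1/69563) = (13 - 7*(-255)*9/32)*(1/69563) = (13 + 16065/32)*(1/69563) = (16481/32)*(1/69563) = 16481/2226016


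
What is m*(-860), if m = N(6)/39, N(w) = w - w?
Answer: 0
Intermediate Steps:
N(w) = 0
m = 0 (m = 0/39 = 0*(1/39) = 0)
m*(-860) = 0*(-860) = 0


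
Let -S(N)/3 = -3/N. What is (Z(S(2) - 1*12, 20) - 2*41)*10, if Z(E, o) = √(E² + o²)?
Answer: -820 + 25*√73 ≈ -606.40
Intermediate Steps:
S(N) = 9/N (S(N) = -(-9)/N = 9/N)
(Z(S(2) - 1*12, 20) - 2*41)*10 = (√((9/2 - 1*12)² + 20²) - 2*41)*10 = (√((9*(½) - 12)² + 400) - 82)*10 = (√((9/2 - 12)² + 400) - 82)*10 = (√((-15/2)² + 400) - 82)*10 = (√(225/4 + 400) - 82)*10 = (√(1825/4) - 82)*10 = (5*√73/2 - 82)*10 = (-82 + 5*√73/2)*10 = -820 + 25*√73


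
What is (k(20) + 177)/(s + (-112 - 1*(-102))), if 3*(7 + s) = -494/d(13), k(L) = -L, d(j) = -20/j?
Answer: 4710/2701 ≈ 1.7438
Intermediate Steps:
s = 3001/30 (s = -7 + (-494/((-20/13)))/3 = -7 + (-494/((-20*1/13)))/3 = -7 + (-494/(-20/13))/3 = -7 + (-494*(-13/20))/3 = -7 + (⅓)*(3211/10) = -7 + 3211/30 = 3001/30 ≈ 100.03)
(k(20) + 177)/(s + (-112 - 1*(-102))) = (-1*20 + 177)/(3001/30 + (-112 - 1*(-102))) = (-20 + 177)/(3001/30 + (-112 + 102)) = 157/(3001/30 - 10) = 157/(2701/30) = 157*(30/2701) = 4710/2701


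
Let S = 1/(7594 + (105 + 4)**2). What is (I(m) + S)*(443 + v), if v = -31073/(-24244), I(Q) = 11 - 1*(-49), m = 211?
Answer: 2517223414733/94430380 ≈ 26657.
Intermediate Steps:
I(Q) = 60 (I(Q) = 11 + 49 = 60)
S = 1/19475 (S = 1/(7594 + 109**2) = 1/(7594 + 11881) = 1/19475 ≈ 5.1348e-5)
v = 31073/24244 (v = -31073*(-1/24244) = 31073/24244 ≈ 1.2817)
(I(m) + S)*(443 + v) = (60 + 1/19475)*(443 + 31073/24244) = (1168501/19475)*(10771165/24244) = 2517223414733/94430380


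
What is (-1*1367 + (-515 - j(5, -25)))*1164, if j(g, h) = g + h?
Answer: -2167368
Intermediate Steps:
(-1*1367 + (-515 - j(5, -25)))*1164 = (-1*1367 + (-515 - (5 - 25)))*1164 = (-1367 + (-515 - 1*(-20)))*1164 = (-1367 + (-515 + 20))*1164 = (-1367 - 495)*1164 = -1862*1164 = -2167368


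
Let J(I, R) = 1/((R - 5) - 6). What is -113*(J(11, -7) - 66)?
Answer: 134357/18 ≈ 7464.3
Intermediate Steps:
J(I, R) = 1/(-11 + R) (J(I, R) = 1/((-5 + R) - 6) = 1/(-11 + R))
-113*(J(11, -7) - 66) = -113*(1/(-11 - 7) - 66) = -113*(1/(-18) - 66) = -113*(-1/18 - 66) = -113*(-1189/18) = 134357/18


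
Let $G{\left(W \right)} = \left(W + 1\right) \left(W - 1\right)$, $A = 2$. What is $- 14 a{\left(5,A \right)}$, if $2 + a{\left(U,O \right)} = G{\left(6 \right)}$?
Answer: $-462$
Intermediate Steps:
$G{\left(W \right)} = \left(1 + W\right) \left(-1 + W\right)$
$a{\left(U,O \right)} = 33$ ($a{\left(U,O \right)} = -2 - \left(1 - 6^{2}\right) = -2 + \left(-1 + 36\right) = -2 + 35 = 33$)
$- 14 a{\left(5,A \right)} = \left(-14\right) 33 = -462$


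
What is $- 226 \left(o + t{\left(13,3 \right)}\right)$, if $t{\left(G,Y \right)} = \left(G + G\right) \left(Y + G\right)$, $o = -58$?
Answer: $-80908$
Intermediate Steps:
$t{\left(G,Y \right)} = 2 G \left(G + Y\right)$
$- 226 \left(o + t{\left(13,3 \right)}\right) = - 226 \left(-58 + 2 \cdot 13 \left(13 + 3\right)\right) = - 226 \left(-58 + 2 \cdot 13 \cdot 16\right) = - 226 \left(-58 + 416\right) = \left(-226\right) 358 = -80908$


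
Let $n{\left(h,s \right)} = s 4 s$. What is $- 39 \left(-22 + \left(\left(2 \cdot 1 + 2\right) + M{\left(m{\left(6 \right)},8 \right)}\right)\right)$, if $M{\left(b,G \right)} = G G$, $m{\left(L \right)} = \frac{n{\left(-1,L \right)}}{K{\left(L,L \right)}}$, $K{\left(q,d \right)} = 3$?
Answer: $-1794$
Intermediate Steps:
$n{\left(h,s \right)} = 4 s^{2}$ ($n{\left(h,s \right)} = 4 s s = 4 s^{2}$)
$m{\left(L \right)} = \frac{4 L^{2}}{3}$
$M{\left(b,G \right)} = G^{2}$
$- 39 \left(-22 + \left(\left(2 \cdot 1 + 2\right) + M{\left(m{\left(6 \right)},8 \right)}\right)\right) = - 39 \left(-22 + \left(\left(2 \cdot 1 + 2\right) + 8^{2}\right)\right) = - 39 \left(-22 + \left(\left(2 + 2\right) + 64\right)\right) = - 39 \left(-22 + \left(4 + 64\right)\right) = - 39 \left(-22 + 68\right) = \left(-39\right) 46 = -1794$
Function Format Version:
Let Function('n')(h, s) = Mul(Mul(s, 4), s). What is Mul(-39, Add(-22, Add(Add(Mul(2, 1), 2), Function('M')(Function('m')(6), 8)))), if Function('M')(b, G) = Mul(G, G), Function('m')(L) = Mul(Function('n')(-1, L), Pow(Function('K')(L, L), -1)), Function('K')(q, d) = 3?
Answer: -1794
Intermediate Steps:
Function('n')(h, s) = Mul(4, Pow(s, 2)) (Function('n')(h, s) = Mul(Mul(4, s), s) = Mul(4, Pow(s, 2)))
Function('m')(L) = Mul(Rational(4, 3), Pow(L, 2)) (Function('m')(L) = Mul(Mul(4, Pow(L, 2)), Pow(3, -1)) = Mul(Mul(4, Pow(L, 2)), Rational(1, 3)) = Mul(Rational(4, 3), Pow(L, 2)))
Function('M')(b, G) = Pow(G, 2)
Mul(-39, Add(-22, Add(Add(Mul(2, 1), 2), Function('M')(Function('m')(6), 8)))) = Mul(-39, Add(-22, Add(Add(Mul(2, 1), 2), Pow(8, 2)))) = Mul(-39, Add(-22, Add(Add(2, 2), 64))) = Mul(-39, Add(-22, Add(4, 64))) = Mul(-39, Add(-22, 68)) = Mul(-39, 46) = -1794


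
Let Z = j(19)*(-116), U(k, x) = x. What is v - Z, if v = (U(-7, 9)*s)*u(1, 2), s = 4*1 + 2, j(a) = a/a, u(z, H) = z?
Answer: 170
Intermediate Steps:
j(a) = 1
s = 6 (s = 4 + 2 = 6)
Z = -116 (Z = 1*(-116) = -116)
v = 54 (v = (9*6)*1 = 54*1 = 54)
v - Z = 54 - 1*(-116) = 54 + 116 = 170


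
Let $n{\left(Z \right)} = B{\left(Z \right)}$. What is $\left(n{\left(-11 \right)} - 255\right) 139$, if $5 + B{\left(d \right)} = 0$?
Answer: $-36140$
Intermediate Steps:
$B{\left(d \right)} = -5$ ($B{\left(d \right)} = -5 + 0 = -5$)
$n{\left(Z \right)} = -5$
$\left(n{\left(-11 \right)} - 255\right) 139 = \left(-5 - 255\right) 139 = \left(-260\right) 139 = -36140$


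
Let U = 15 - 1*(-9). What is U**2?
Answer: 576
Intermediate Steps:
U = 24 (U = 15 + 9 = 24)
U**2 = 24**2 = 576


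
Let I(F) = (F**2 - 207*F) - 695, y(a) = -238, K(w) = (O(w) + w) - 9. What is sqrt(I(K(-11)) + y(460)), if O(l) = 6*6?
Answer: I*sqrt(3989) ≈ 63.159*I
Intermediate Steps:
O(l) = 36
K(w) = 27 + w (K(w) = (36 + w) - 9 = 27 + w)
I(F) = -695 + F**2 - 207*F
sqrt(I(K(-11)) + y(460)) = sqrt((-695 + (27 - 11)**2 - 207*(27 - 11)) - 238) = sqrt((-695 + 16**2 - 207*16) - 238) = sqrt((-695 + 256 - 3312) - 238) = sqrt(-3751 - 238) = sqrt(-3989) = I*sqrt(3989)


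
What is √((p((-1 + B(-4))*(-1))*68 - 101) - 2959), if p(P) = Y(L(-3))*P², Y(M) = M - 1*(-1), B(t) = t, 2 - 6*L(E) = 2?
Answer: 4*I*√85 ≈ 36.878*I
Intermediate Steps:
L(E) = 0 (L(E) = ⅓ - ⅙*2 = ⅓ - ⅓ = 0)
Y(M) = 1 + M (Y(M) = M + 1 = 1 + M)
p(P) = P² (p(P) = (1 + 0)*P² = 1*P² = P²)
√((p((-1 + B(-4))*(-1))*68 - 101) - 2959) = √((((-1 - 4)*(-1))²*68 - 101) - 2959) = √(((-5*(-1))²*68 - 101) - 2959) = √((5²*68 - 101) - 2959) = √((25*68 - 101) - 2959) = √((1700 - 101) - 2959) = √(1599 - 2959) = √(-1360) = 4*I*√85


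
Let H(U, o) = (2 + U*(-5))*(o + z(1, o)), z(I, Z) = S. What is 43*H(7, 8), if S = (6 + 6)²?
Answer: -215688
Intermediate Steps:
S = 144 (S = 12² = 144)
z(I, Z) = 144
H(U, o) = (2 - 5*U)*(144 + o) (H(U, o) = (2 + U*(-5))*(o + 144) = (2 - 5*U)*(144 + o))
43*H(7, 8) = 43*(288 - 720*7 + 2*8 - 5*7*8) = 43*(288 - 5040 + 16 - 280) = 43*(-5016) = -215688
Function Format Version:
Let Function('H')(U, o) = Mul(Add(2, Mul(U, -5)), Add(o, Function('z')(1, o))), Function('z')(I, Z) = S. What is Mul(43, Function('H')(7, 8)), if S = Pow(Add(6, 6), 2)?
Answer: -215688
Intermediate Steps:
S = 144 (S = Pow(12, 2) = 144)
Function('z')(I, Z) = 144
Function('H')(U, o) = Mul(Add(2, Mul(-5, U)), Add(144, o)) (Function('H')(U, o) = Mul(Add(2, Mul(U, -5)), Add(o, 144)) = Mul(Add(2, Mul(-5, U)), Add(144, o)))
Mul(43, Function('H')(7, 8)) = Mul(43, Add(288, Mul(-720, 7), Mul(2, 8), Mul(-5, 7, 8))) = Mul(43, Add(288, -5040, 16, -280)) = Mul(43, -5016) = -215688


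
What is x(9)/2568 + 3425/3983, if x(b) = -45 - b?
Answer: 1430053/1704724 ≈ 0.83888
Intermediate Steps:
x(9)/2568 + 3425/3983 = (-45 - 1*9)/2568 + 3425/3983 = (-45 - 9)*(1/2568) + 3425*(1/3983) = -54*1/2568 + 3425/3983 = -9/428 + 3425/3983 = 1430053/1704724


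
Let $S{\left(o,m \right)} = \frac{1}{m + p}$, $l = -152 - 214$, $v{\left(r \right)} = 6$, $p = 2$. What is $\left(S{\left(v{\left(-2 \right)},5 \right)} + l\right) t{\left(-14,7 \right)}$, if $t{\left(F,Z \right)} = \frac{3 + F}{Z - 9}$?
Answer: $- \frac{28171}{14} \approx -2012.2$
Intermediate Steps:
$t{\left(F,Z \right)} = \frac{3 + F}{-9 + Z}$
$l = -366$
$S{\left(o,m \right)} = \frac{1}{2 + m}$ ($S{\left(o,m \right)} = \frac{1}{m + 2} = \frac{1}{2 + m}$)
$\left(S{\left(v{\left(-2 \right)},5 \right)} + l\right) t{\left(-14,7 \right)} = \left(\frac{1}{2 + 5} - 366\right) \frac{3 - 14}{-9 + 7} = \left(\frac{1}{7} - 366\right) \frac{1}{-2} \left(-11\right) = \left(\frac{1}{7} - 366\right) \left(\left(- \frac{1}{2}\right) \left(-11\right)\right) = \left(- \frac{2561}{7}\right) \frac{11}{2} = - \frac{28171}{14}$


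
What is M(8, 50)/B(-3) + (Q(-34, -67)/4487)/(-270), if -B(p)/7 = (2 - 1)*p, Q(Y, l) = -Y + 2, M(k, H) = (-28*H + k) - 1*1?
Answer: -1488189/22435 ≈ -66.333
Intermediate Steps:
M(k, H) = -1 + k - 28*H (M(k, H) = (k - 28*H) - 1 = -1 + k - 28*H)
Q(Y, l) = 2 - Y
B(p) = -7*p (B(p) = -7*(2 - 1)*p = -7*p)
M(8, 50)/B(-3) + (Q(-34, -67)/4487)/(-270) = (-1 + 8 - 28*50)/((-7*(-3))) + ((2 - 1*(-34))/4487)/(-270) = (-1 + 8 - 1400)/21 + ((2 + 34)*(1/4487))*(-1/270) = -1393*1/21 + (36*(1/4487))*(-1/270) = -199/3 + (36/4487)*(-1/270) = -199/3 - 2/67305 = -1488189/22435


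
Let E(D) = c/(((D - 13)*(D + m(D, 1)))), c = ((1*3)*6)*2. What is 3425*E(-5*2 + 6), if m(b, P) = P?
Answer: 41100/17 ≈ 2417.6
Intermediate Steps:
c = 36 (c = (3*6)*2 = 18*2 = 36)
E(D) = 36/((1 + D)*(-13 + D)) (E(D) = 36/(((D - 13)*(D + 1))) = 36/(((-13 + D)*(1 + D))) = 36/(((1 + D)*(-13 + D))) = 36*(1/((1 + D)*(-13 + D))) = 36/((1 + D)*(-13 + D)))
3425*E(-5*2 + 6) = 3425*(36/(-13 + (-5*2 + 6)**2 - 12*(-5*2 + 6))) = 3425*(36/(-13 + (-10 + 6)**2 - 12*(-10 + 6))) = 3425*(36/(-13 + (-4)**2 - 12*(-4))) = 3425*(36/(-13 + 16 + 48)) = 3425*(36/51) = 3425*(36*(1/51)) = 3425*(12/17) = 41100/17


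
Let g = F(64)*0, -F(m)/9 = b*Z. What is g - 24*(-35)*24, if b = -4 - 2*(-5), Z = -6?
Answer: 20160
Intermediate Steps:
b = 6 (b = -4 + 10 = 6)
F(m) = 324 (F(m) = -54*(-6) = -9*(-36) = 324)
g = 0 (g = 324*0 = 0)
g - 24*(-35)*24 = 0 - 24*(-35)*24 = 0 - (-840)*24 = 0 - 1*(-20160) = 0 + 20160 = 20160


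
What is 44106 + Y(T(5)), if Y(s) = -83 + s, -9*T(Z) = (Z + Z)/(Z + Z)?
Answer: 396206/9 ≈ 44023.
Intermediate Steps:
T(Z) = -⅑ (T(Z) = -(Z + Z)/(9*(Z + Z)) = -2*Z/(9*(2*Z)) = -2*Z*1/(2*Z)/9 = -⅑*1 = -⅑)
44106 + Y(T(5)) = 44106 + (-83 - ⅑) = 44106 - 748/9 = 396206/9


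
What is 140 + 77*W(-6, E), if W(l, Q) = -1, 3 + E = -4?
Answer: 63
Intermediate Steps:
E = -7 (E = -3 - 4 = -7)
140 + 77*W(-6, E) = 140 + 77*(-1) = 140 - 77 = 63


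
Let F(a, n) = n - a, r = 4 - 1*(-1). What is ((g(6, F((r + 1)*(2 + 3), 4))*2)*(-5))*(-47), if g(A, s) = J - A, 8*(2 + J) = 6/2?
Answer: -14335/4 ≈ -3583.8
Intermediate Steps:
J = -13/8 (J = -2 + (6/2)/8 = -2 + (6*(½))/8 = -2 + (⅛)*3 = -2 + 3/8 = -13/8 ≈ -1.6250)
r = 5 (r = 4 + 1 = 5)
g(A, s) = -13/8 - A
((g(6, F((r + 1)*(2 + 3), 4))*2)*(-5))*(-47) = (((-13/8 - 1*6)*2)*(-5))*(-47) = (((-13/8 - 6)*2)*(-5))*(-47) = (-61/8*2*(-5))*(-47) = -61/4*(-5)*(-47) = (305/4)*(-47) = -14335/4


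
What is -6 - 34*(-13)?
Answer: 436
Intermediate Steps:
-6 - 34*(-13) = -6 + 442 = 436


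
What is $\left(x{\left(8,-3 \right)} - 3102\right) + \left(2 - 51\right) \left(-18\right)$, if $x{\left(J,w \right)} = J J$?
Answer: $-2156$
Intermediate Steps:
$x{\left(J,w \right)} = J^{2}$
$\left(x{\left(8,-3 \right)} - 3102\right) + \left(2 - 51\right) \left(-18\right) = \left(8^{2} - 3102\right) + \left(2 - 51\right) \left(-18\right) = \left(64 - 3102\right) + \left(2 - 51\right) \left(-18\right) = -3038 - -882 = -3038 + 882 = -2156$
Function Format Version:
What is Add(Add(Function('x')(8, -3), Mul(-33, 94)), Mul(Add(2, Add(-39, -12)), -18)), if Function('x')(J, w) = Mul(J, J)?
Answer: -2156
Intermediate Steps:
Function('x')(J, w) = Pow(J, 2)
Add(Add(Function('x')(8, -3), Mul(-33, 94)), Mul(Add(2, Add(-39, -12)), -18)) = Add(Add(Pow(8, 2), Mul(-33, 94)), Mul(Add(2, Add(-39, -12)), -18)) = Add(Add(64, -3102), Mul(Add(2, -51), -18)) = Add(-3038, Mul(-49, -18)) = Add(-3038, 882) = -2156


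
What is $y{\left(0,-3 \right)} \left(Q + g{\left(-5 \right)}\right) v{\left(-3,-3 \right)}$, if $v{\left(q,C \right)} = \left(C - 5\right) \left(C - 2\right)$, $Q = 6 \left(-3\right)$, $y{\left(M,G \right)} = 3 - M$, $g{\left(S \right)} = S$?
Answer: $-2760$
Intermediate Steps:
$Q = -18$
$v{\left(q,C \right)} = \left(-5 + C\right) \left(-2 + C\right)$
$y{\left(0,-3 \right)} \left(Q + g{\left(-5 \right)}\right) v{\left(-3,-3 \right)} = \left(3 - 0\right) \left(-18 - 5\right) \left(10 + \left(-3\right)^{2} - -21\right) = \left(3 + 0\right) \left(-23\right) \left(10 + 9 + 21\right) = 3 \left(-23\right) 40 = \left(-69\right) 40 = -2760$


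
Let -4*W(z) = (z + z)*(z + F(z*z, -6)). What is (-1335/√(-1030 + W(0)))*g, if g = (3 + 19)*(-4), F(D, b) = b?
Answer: -11748*I*√1030/103 ≈ -3660.5*I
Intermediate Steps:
W(z) = -z*(-6 + z)/2 (W(z) = -(z + z)*(z - 6)/4 = -2*z*(-6 + z)/4 = -z*(-6 + z)/2)
g = -88 (g = 22*(-4) = -88)
(-1335/√(-1030 + W(0)))*g = -1335/√(-1030 + (½)*0*(6 - 1*0))*(-88) = -1335/√(-1030 + (½)*0*(6 + 0))*(-88) = -1335/√(-1030 + (½)*0*6)*(-88) = -1335/√(-1030 + 0)*(-88) = -1335*(-I*√1030/1030)*(-88) = -(-267)*I*√1030/206*(-88) = (267*I*√1030/206)*(-88) = -11748*I*√1030/103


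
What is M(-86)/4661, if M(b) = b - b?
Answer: 0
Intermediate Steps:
M(b) = 0
M(-86)/4661 = 0/4661 = 0*(1/4661) = 0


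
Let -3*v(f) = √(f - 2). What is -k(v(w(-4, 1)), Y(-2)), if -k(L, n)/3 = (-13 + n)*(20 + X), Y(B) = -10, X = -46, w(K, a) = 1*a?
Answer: 1794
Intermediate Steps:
w(K, a) = a
v(f) = -√(-2 + f)/3 (v(f) = -√(f - 2)/3 = -√(-2 + f)/3)
k(L, n) = -1014 + 78*n (k(L, n) = -3*(-13 + n)*(20 - 46) = -3*(-13 + n)*(-26) = -3*(338 - 26*n) = -1014 + 78*n)
-k(v(w(-4, 1)), Y(-2)) = -(-1014 + 78*(-10)) = -(-1014 - 780) = -1*(-1794) = 1794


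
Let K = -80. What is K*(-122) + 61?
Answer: 9821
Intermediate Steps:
K*(-122) + 61 = -80*(-122) + 61 = 9760 + 61 = 9821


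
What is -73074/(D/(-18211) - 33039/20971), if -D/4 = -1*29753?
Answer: 27907171126194/3097473881 ≈ 9009.7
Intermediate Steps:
D = 119012 (D = -(-4)*29753 = -4*(-29753) = 119012)
-73074/(D/(-18211) - 33039/20971) = -73074/(119012/(-18211) - 33039/20971) = -73074/(119012*(-1/18211) - 33039*1/20971) = -73074/(-119012/18211 - 33039/20971) = -73074/(-3097473881/381902881) = -73074*(-381902881/3097473881) = 27907171126194/3097473881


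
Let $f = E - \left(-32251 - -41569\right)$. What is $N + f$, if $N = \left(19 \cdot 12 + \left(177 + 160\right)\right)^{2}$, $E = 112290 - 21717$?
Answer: $400480$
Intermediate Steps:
$E = 90573$ ($E = 112290 - 21717 = 90573$)
$f = 81255$ ($f = 90573 - \left(-32251 - -41569\right) = 90573 - \left(-32251 + 41569\right) = 90573 - 9318 = 81255$)
$N = 319225$ ($N = \left(228 + 337\right)^{2} = 565^{2} = 319225$)
$N + f = 319225 + 81255 = 400480$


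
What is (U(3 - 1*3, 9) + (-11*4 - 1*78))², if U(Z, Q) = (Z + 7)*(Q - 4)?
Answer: 7569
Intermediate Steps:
U(Z, Q) = (-4 + Q)*(7 + Z) (U(Z, Q) = (7 + Z)*(-4 + Q) = (-4 + Q)*(7 + Z))
(U(3 - 1*3, 9) + (-11*4 - 1*78))² = ((-28 - 4*(3 - 1*3) + 7*9 + 9*(3 - 1*3)) + (-11*4 - 1*78))² = ((-28 - 4*(3 - 3) + 63 + 9*(3 - 3)) + (-44 - 78))² = ((-28 - 4*0 + 63 + 9*0) - 122)² = ((-28 + 0 + 63 + 0) - 122)² = (35 - 122)² = (-87)² = 7569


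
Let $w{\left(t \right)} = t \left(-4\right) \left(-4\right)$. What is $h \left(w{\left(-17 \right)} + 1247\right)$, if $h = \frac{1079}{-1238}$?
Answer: $- \frac{1052025}{1238} \approx -849.78$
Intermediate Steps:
$w{\left(t \right)} = 16 t$ ($w{\left(t \right)} = - 4 t \left(-4\right) = 16 t$)
$h = - \frac{1079}{1238}$ ($h = 1079 \left(- \frac{1}{1238}\right) = - \frac{1079}{1238} \approx -0.87157$)
$h \left(w{\left(-17 \right)} + 1247\right) = - \frac{1079 \left(16 \left(-17\right) + 1247\right)}{1238} = - \frac{1079 \left(-272 + 1247\right)}{1238} = \left(- \frac{1079}{1238}\right) 975 = - \frac{1052025}{1238}$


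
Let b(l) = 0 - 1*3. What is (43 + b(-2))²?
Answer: 1600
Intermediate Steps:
b(l) = -3 (b(l) = 0 - 3 = -3)
(43 + b(-2))² = (43 - 3)² = 40² = 1600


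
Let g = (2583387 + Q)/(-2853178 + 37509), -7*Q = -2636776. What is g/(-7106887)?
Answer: 20720485/140074489886821 ≈ 1.4792e-7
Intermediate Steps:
Q = 2636776/7 (Q = -⅐*(-2636776) = 2636776/7 ≈ 3.7668e+5)
g = -20720485/19709683 (g = (2583387 + 2636776/7)/(-2853178 + 37509) = (20720485/7)/(-2815669) = (20720485/7)*(-1/2815669) = -20720485/19709683 ≈ -1.0513)
g/(-7106887) = -20720485/19709683/(-7106887) = -20720485/19709683*(-1/7106887) = 20720485/140074489886821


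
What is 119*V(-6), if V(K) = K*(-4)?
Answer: 2856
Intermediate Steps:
V(K) = -4*K
119*V(-6) = 119*(-4*(-6)) = 119*24 = 2856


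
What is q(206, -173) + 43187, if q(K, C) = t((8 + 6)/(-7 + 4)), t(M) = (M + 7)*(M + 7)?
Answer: 388732/9 ≈ 43192.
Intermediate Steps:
t(M) = (7 + M)² (t(M) = (7 + M)*(7 + M) = (7 + M)²)
q(K, C) = 49/9 (q(K, C) = (7 + (8 + 6)/(-7 + 4))² = (7 + 14/(-3))² = (7 + 14*(-⅓))² = (7 - 14/3)² = (7/3)² = 49/9)
q(206, -173) + 43187 = 49/9 + 43187 = 388732/9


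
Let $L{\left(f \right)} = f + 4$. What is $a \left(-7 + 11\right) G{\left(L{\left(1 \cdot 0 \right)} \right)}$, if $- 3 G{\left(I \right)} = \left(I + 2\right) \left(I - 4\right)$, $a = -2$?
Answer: $0$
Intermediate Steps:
$L{\left(f \right)} = 4 + f$
$G{\left(I \right)} = - \frac{\left(-4 + I\right) \left(2 + I\right)}{3}$ ($G{\left(I \right)} = - \frac{\left(I + 2\right) \left(I - 4\right)}{3} = - \frac{\left(2 + I\right) \left(-4 + I\right)}{3} = - \frac{\left(-4 + I\right) \left(2 + I\right)}{3}$)
$a \left(-7 + 11\right) G{\left(L{\left(1 \cdot 0 \right)} \right)} = - 2 \left(-7 + 11\right) \left(\frac{8}{3} - \frac{\left(4 + 1 \cdot 0\right)^{2}}{3} + \frac{2 \left(4 + 1 \cdot 0\right)}{3}\right) = \left(-2\right) 4 \left(\frac{8}{3} - \frac{\left(4 + 0\right)^{2}}{3} + \frac{2 \left(4 + 0\right)}{3}\right) = - 8 \left(\frac{8}{3} - \frac{4^{2}}{3} + \frac{2}{3} \cdot 4\right) = - 8 \left(\frac{8}{3} - \frac{16}{3} + \frac{8}{3}\right) = \left(-8\right) 0 = 0$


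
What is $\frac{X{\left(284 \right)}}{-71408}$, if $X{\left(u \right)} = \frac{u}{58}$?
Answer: $- \frac{71}{1035416} \approx -6.8571 \cdot 10^{-5}$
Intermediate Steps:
$X{\left(u \right)} = \frac{u}{58}$ ($X{\left(u \right)} = u \frac{1}{58} = \frac{u}{58}$)
$\frac{X{\left(284 \right)}}{-71408} = \frac{\frac{1}{58} \cdot 284}{-71408} = \frac{142}{29} \left(- \frac{1}{71408}\right) = - \frac{71}{1035416}$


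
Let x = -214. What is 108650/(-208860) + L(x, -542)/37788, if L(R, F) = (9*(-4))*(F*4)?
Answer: 101628659/65770014 ≈ 1.5452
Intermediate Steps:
L(R, F) = -144*F
108650/(-208860) + L(x, -542)/37788 = 108650/(-208860) - 144*(-542)/37788 = 108650*(-1/208860) + 78048*(1/37788) = -10865/20886 + 6504/3149 = 101628659/65770014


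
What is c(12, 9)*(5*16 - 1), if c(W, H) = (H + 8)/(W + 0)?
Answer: 1343/12 ≈ 111.92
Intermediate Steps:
c(W, H) = (8 + H)/W
c(12, 9)*(5*16 - 1) = ((8 + 9)/12)*(5*16 - 1) = ((1/12)*17)*(80 - 1) = (17/12)*79 = 1343/12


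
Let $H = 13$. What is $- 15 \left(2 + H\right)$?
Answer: $-225$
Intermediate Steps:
$- 15 \left(2 + H\right) = - 15 \left(2 + 13\right) = \left(-15\right) 15 = -225$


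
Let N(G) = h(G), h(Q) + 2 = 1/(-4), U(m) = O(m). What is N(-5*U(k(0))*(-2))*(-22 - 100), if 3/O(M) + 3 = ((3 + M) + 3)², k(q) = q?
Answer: 549/2 ≈ 274.50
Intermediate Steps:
O(M) = 3/(-3 + (6 + M)²) (O(M) = 3/(-3 + ((3 + M) + 3)²) = 3/(-3 + (6 + M)²))
U(m) = 3/(-3 + (6 + m)²)
h(Q) = -9/4 (h(Q) = -2 + 1/(-4) = -2 - ¼ = -9/4)
N(G) = -9/4
N(-5*U(k(0))*(-2))*(-22 - 100) = -9*(-22 - 100)/4 = -9/4*(-122) = 549/2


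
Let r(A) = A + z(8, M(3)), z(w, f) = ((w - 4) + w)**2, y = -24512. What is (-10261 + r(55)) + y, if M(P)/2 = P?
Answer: -34574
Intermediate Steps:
M(P) = 2*P
z(w, f) = (-4 + 2*w)**2 (z(w, f) = ((-4 + w) + w)**2 = (-4 + 2*w)**2)
r(A) = 144 + A (r(A) = A + 4*(-2 + 8)**2 = A + 4*6**2 = A + 4*36 = A + 144 = 144 + A)
(-10261 + r(55)) + y = (-10261 + (144 + 55)) - 24512 = (-10261 + 199) - 24512 = -10062 - 24512 = -34574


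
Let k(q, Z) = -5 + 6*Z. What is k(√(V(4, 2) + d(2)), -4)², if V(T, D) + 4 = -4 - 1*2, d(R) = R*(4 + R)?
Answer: 841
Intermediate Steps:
V(T, D) = -10 (V(T, D) = -4 + (-4 - 1*2) = -4 + (-4 - 2) = -4 - 6 = -10)
k(√(V(4, 2) + d(2)), -4)² = (-5 + 6*(-4))² = (-5 - 24)² = (-29)² = 841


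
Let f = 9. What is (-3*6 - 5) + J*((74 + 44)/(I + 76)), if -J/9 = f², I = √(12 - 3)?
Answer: -87839/79 ≈ -1111.9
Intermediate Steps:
I = 3 (I = √9 = 3)
J = -729 (J = -9*9² = -9*81 = -729)
(-3*6 - 5) + J*((74 + 44)/(I + 76)) = (-3*6 - 5) - 729*(74 + 44)/(3 + 76) = (-18 - 5) - 86022/79 = -23 - 86022/79 = -87839/79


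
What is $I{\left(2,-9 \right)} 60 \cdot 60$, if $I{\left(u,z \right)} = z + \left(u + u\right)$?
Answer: $-18000$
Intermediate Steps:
$I{\left(u,z \right)} = z + 2 u$
$I{\left(2,-9 \right)} 60 \cdot 60 = \left(-9 + 2 \cdot 2\right) 60 \cdot 60 = \left(-9 + 4\right) 60 \cdot 60 = \left(-5\right) 60 \cdot 60 = \left(-300\right) 60 = -18000$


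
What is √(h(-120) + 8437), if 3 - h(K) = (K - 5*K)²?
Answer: 2*I*√55490 ≈ 471.13*I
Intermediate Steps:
h(K) = 3 - 16*K² (h(K) = 3 - (K - 5*K)² = 3 - (-4*K)² = 3 - 16*K²)
√(h(-120) + 8437) = √((3 - 16*(-120)²) + 8437) = √((3 - 16*14400) + 8437) = √((3 - 230400) + 8437) = √(-230397 + 8437) = √(-221960) = 2*I*√55490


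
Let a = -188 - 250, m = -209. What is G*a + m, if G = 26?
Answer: -11597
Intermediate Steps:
a = -438
G*a + m = 26*(-438) - 209 = -11388 - 209 = -11597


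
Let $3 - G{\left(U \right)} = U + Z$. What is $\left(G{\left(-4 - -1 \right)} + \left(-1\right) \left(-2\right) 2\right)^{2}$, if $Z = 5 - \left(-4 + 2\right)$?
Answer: $9$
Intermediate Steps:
$Z = 7$ ($Z = 5 - -2 = 5 + 2 = 7$)
$G{\left(U \right)} = -4 - U$ ($G{\left(U \right)} = 3 - \left(U + 7\right) = 3 - \left(7 + U\right) = -4 - U$)
$\left(G{\left(-4 - -1 \right)} + \left(-1\right) \left(-2\right) 2\right)^{2} = \left(\left(-4 - \left(-4 - -1\right)\right) + \left(-1\right) \left(-2\right) 2\right)^{2} = \left(\left(-4 - \left(-4 + 1\right)\right) + 2 \cdot 2\right)^{2} = \left(\left(-4 - -3\right) + 4\right)^{2} = \left(\left(-4 + 3\right) + 4\right)^{2} = \left(-1 + 4\right)^{2} = 3^{2} = 9$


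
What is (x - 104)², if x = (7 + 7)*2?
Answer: 5776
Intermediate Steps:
x = 28 (x = 14*2 = 28)
(x - 104)² = (28 - 104)² = (-76)² = 5776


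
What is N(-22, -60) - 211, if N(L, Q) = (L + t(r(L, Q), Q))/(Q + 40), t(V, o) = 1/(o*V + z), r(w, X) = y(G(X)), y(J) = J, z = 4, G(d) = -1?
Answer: -268673/1280 ≈ -209.90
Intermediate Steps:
r(w, X) = -1
t(V, o) = 1/(4 + V*o) (t(V, o) = 1/(o*V + 4) = 1/(V*o + 4) = 1/(4 + V*o))
N(L, Q) = (L + 1/(4 - Q))/(40 + Q) (N(L, Q) = (L + 1/(4 - Q))/(Q + 40) = (L + 1/(4 - Q))/(40 + Q))
N(-22, -60) - 211 = (-1 - 22*(-4 - 60))/((-4 - 60)*(40 - 60)) - 211 = (-1 - 22*(-64))/(-64*(-20)) - 211 = -1/64*(-1/20)*(-1 + 1408) - 211 = -1/64*(-1/20)*1407 - 211 = 1407/1280 - 211 = -268673/1280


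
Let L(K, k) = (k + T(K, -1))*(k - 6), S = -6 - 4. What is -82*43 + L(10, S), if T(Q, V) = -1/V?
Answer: -3382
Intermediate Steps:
S = -10
L(K, k) = (1 + k)*(-6 + k) (L(K, k) = (k - 1/(-1))*(k - 6) = (k - 1*(-1))*(-6 + k) = (k + 1)*(-6 + k) = (1 + k)*(-6 + k))
-82*43 + L(10, S) = -82*43 + (-6 + (-10)² - 5*(-10)) = -3526 + (-6 + 100 + 50) = -3526 + 144 = -3382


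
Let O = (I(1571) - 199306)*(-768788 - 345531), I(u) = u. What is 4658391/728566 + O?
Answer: 160532135884163581/728566 ≈ 2.2034e+11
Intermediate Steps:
O = 220339867465 (O = (1571 - 199306)*(-768788 - 345531) = -197735*(-1114319) = 220339867465)
4658391/728566 + O = 4658391/728566 + 220339867465 = 160532135884163581/728566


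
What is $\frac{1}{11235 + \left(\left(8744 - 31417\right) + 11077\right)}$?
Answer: $- \frac{1}{361} \approx -0.0027701$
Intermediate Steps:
$\frac{1}{11235 + \left(\left(8744 - 31417\right) + 11077\right)} = \frac{1}{11235 + \left(-22673 + 11077\right)} = \frac{1}{11235 - 11596} = \frac{1}{-361} = - \frac{1}{361}$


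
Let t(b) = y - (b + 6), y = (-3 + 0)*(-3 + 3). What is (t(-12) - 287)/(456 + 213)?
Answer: -281/669 ≈ -0.42003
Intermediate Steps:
y = 0 (y = -3*0 = 0)
t(b) = -6 - b (t(b) = 0 - (b + 6) = 0 - (6 + b) = 0 + (-6 - b) = -6 - b)
(t(-12) - 287)/(456 + 213) = ((-6 - 1*(-12)) - 287)/(456 + 213) = ((-6 + 12) - 287)/669 = (6 - 287)*(1/669) = -281*1/669 = -281/669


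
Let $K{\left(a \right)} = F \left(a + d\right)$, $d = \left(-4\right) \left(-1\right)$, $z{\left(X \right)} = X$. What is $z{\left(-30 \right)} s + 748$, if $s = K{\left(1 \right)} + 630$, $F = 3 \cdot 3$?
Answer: $-19502$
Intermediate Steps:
$d = 4$
$F = 9$
$K{\left(a \right)} = 36 + 9 a$ ($K{\left(a \right)} = 9 \left(a + 4\right) = 9 \left(4 + a\right) = 36 + 9 a$)
$s = 675$ ($s = \left(36 + 9 \cdot 1\right) + 630 = \left(36 + 9\right) + 630 = 45 + 630 = 675$)
$z{\left(-30 \right)} s + 748 = \left(-30\right) 675 + 748 = -20250 + 748 = -19502$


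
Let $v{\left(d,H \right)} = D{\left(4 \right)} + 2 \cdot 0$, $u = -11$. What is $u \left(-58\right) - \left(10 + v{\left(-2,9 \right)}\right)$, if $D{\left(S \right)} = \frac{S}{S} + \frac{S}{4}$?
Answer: $626$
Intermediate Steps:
$D{\left(S \right)} = 1 + \frac{S}{4}$ ($D{\left(S \right)} = 1 + S \frac{1}{4} = 1 + \frac{S}{4}$)
$v{\left(d,H \right)} = 2$ ($v{\left(d,H \right)} = \left(1 + \frac{1}{4} \cdot 4\right) + 2 \cdot 0 = \left(1 + 1\right) + 0 = 2 + 0 = 2$)
$u \left(-58\right) - \left(10 + v{\left(-2,9 \right)}\right) = \left(-11\right) \left(-58\right) - 12 = 638 - 12 = 626$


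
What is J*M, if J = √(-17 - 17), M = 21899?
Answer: 21899*I*√34 ≈ 1.2769e+5*I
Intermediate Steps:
J = I*√34 (J = √(-34) = I*√34 ≈ 5.8309*I)
J*M = (I*√34)*21899 = 21899*I*√34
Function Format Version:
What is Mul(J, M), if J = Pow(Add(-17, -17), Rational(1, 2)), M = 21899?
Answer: Mul(21899, I, Pow(34, Rational(1, 2))) ≈ Mul(1.2769e+5, I)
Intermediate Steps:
J = Mul(I, Pow(34, Rational(1, 2))) (J = Pow(-34, Rational(1, 2)) = Mul(I, Pow(34, Rational(1, 2))) ≈ Mul(5.8309, I))
Mul(J, M) = Mul(Mul(I, Pow(34, Rational(1, 2))), 21899) = Mul(21899, I, Pow(34, Rational(1, 2)))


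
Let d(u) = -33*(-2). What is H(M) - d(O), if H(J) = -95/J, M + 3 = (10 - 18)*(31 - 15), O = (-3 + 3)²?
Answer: -8551/131 ≈ -65.275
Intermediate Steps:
O = 0 (O = 0² = 0)
d(u) = 66
M = -131 (M = -3 + (10 - 18)*(31 - 15) = -3 - 8*16 = -3 - 128 = -131)
H(M) - d(O) = -95/(-131) - 1*66 = -95*(-1/131) - 66 = 95/131 - 66 = -8551/131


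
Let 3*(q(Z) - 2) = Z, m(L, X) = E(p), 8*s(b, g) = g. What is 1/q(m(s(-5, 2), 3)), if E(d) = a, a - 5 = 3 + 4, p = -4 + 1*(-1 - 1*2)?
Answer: ⅙ ≈ 0.16667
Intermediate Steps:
p = -7 (p = -4 + 1*(-1 - 2) = -4 + 1*(-3) = -4 - 3 = -7)
a = 12 (a = 5 + (3 + 4) = 5 + 7 = 12)
s(b, g) = g/8
E(d) = 12
m(L, X) = 12
q(Z) = 2 + Z/3
1/q(m(s(-5, 2), 3)) = 1/(2 + (⅓)*12) = 1/(2 + 4) = 1/6 = ⅙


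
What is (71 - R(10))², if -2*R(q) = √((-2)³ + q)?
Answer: (142 + √2)²/4 ≈ 5141.9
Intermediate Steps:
R(q) = -√(-8 + q)/2 (R(q) = -√((-2)³ + q)/2 = -√(-8 + q)/2)
(71 - R(10))² = (71 - (-1)*√(-8 + 10)/2)² = (71 - (-1)*√2/2)² = (71 + √2/2)²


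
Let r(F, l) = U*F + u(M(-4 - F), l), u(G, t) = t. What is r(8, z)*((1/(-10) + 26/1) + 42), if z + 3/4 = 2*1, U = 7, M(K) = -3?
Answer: 155491/40 ≈ 3887.3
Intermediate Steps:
z = 5/4 (z = -3/4 + 2*1 = -3/4 + 2 = 5/4 ≈ 1.2500)
r(F, l) = l + 7*F (r(F, l) = 7*F + l = l + 7*F)
r(8, z)*((1/(-10) + 26/1) + 42) = (5/4 + 7*8)*((1/(-10) + 26/1) + 42) = (5/4 + 56)*((1*(-1/10) + 26*1) + 42) = 229*((-1/10 + 26) + 42)/4 = 229*(259/10 + 42)/4 = (229/4)*(679/10) = 155491/40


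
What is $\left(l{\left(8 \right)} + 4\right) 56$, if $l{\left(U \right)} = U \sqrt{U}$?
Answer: $224 + 896 \sqrt{2} \approx 1491.1$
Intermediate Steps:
$l{\left(U \right)} = U^{\frac{3}{2}}$
$\left(l{\left(8 \right)} + 4\right) 56 = \left(8^{\frac{3}{2}} + 4\right) 56 = \left(16 \sqrt{2} + 4\right) 56 = \left(4 + 16 \sqrt{2}\right) 56 = 224 + 896 \sqrt{2}$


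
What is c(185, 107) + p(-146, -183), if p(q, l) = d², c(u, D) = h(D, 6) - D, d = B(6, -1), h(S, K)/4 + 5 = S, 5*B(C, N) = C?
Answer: 7561/25 ≈ 302.44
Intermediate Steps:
B(C, N) = C/5
h(S, K) = -20 + 4*S
d = 6/5 (d = (⅕)*6 = 6/5 ≈ 1.2000)
c(u, D) = -20 + 3*D (c(u, D) = (-20 + 4*D) - D = -20 + 3*D)
p(q, l) = 36/25 (p(q, l) = (6/5)² = 36/25)
c(185, 107) + p(-146, -183) = (-20 + 3*107) + 36/25 = (-20 + 321) + 36/25 = 301 + 36/25 = 7561/25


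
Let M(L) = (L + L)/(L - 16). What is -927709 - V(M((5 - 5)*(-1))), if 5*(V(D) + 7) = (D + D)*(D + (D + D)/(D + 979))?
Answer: -927702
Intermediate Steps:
M(L) = 2*L/(-16 + L) (M(L) = (2*L)/(-16 + L) = 2*L/(-16 + L))
V(D) = -7 + 2*D*(D + 2*D/(979 + D))/5 (V(D) = -7 + ((D + D)*(D + (D + D)/(D + 979)))/5 = -7 + ((2*D)*(D + (2*D)/(979 + D)))/5 = -7 + ((2*D)*(D + 2*D/(979 + D)))/5 = -7 + (2*D*(D + 2*D/(979 + D)))/5 = -7 + 2*D*(D + 2*D/(979 + D))/5)
-927709 - V(M((5 - 5)*(-1))) = -927709 - (-34265 - 70*(5 - 5)*(-1)/(-16 + (5 - 5)*(-1)) + 2*(2*((5 - 5)*(-1))/(-16 + (5 - 5)*(-1)))**3 + 1962*(2*((5 - 5)*(-1))/(-16 + (5 - 5)*(-1)))**2)/(5*(979 + 2*((5 - 5)*(-1))/(-16 + (5 - 5)*(-1)))) = -927709 - (-34265 - 70*0*(-1)/(-16 + 0*(-1)) + 2*(2*(0*(-1))/(-16 + 0*(-1)))**3 + 1962*(2*(0*(-1))/(-16 + 0*(-1)))**2)/(5*(979 + 2*(0*(-1))/(-16 + 0*(-1)))) = -927709 - (-34265 - 70*0/(-16 + 0) + 2*(2*0/(-16 + 0))**3 + 1962*(2*0/(-16 + 0))**2)/(5*(979 + 2*0/(-16 + 0))) = -927709 - (-34265 - 70*0/(-16) + 2*(2*0/(-16))**3 + 1962*(2*0/(-16))**2)/(5*(979 + 2*0/(-16))) = -927709 - (-34265 - 70*0*(-1)/16 + 2*(2*0*(-1/16))**3 + 1962*(2*0*(-1/16))**2)/(5*(979 + 2*0*(-1/16))) = -927709 - (-34265 - 35*0 + 2*0**3 + 1962*0**2)/(5*(979 + 0)) = -927709 - (-34265 + 0 + 2*0 + 1962*0)/(5*979) = -927709 - (-34265 + 0 + 0 + 0)/(5*979) = -927709 - (-34265)/(5*979) = -927709 - 1*(-7) = -927709 + 7 = -927702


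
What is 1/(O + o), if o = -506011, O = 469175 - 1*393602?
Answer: -1/430438 ≈ -2.3232e-6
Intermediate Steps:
O = 75573 (O = 469175 - 393602 = 75573)
1/(O + o) = 1/(75573 - 506011) = 1/(-430438) = -1/430438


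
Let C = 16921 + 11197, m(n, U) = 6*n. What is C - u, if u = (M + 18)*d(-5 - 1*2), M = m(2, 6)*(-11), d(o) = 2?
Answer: 28346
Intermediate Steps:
M = -132 (M = (6*2)*(-11) = 12*(-11) = -132)
C = 28118
u = -228 (u = (-132 + 18)*2 = -114*2 = -228)
C - u = 28118 - 1*(-228) = 28118 + 228 = 28346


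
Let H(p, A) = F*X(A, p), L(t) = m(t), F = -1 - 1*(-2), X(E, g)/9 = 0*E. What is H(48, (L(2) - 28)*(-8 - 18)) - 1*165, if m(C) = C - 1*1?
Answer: -165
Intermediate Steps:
m(C) = -1 + C (m(C) = C - 1 = -1 + C)
X(E, g) = 0 (X(E, g) = 9*(0*E) = 9*0 = 0)
F = 1 (F = -1 + 2 = 1)
L(t) = -1 + t
H(p, A) = 0 (H(p, A) = 1*0 = 0)
H(48, (L(2) - 28)*(-8 - 18)) - 1*165 = 0 - 1*165 = 0 - 165 = -165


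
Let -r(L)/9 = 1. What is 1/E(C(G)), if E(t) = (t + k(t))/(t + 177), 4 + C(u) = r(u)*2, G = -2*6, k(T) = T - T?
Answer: -155/22 ≈ -7.0455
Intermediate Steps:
k(T) = 0
r(L) = -9 (r(L) = -9*1 = -9)
G = -12
C(u) = -22 (C(u) = -4 - 9*2 = -4 - 18 = -22)
E(t) = t/(177 + t) (E(t) = (t + 0)/(t + 177) = t/(177 + t))
1/E(C(G)) = 1/(-22/(177 - 22)) = 1/(-22/155) = -155/22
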